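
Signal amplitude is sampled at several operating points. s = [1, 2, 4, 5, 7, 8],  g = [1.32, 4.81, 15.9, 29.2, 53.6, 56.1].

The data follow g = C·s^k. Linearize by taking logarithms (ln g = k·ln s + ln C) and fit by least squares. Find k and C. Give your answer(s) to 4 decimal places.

Taking logs, ln g = k·ln s + ln C, so regress ln g on ln s.
Σln s = 7.7142, Σ(ln s)² = 13.1032, Σln g = 15.9975, Σln s·ln g = 26.4761.
Normal system: [[13.1032, 7.7142]; [7.7142, 6]]·[k, ln C]ᵀ = [26.4761, 15.9975]ᵀ.
Δ = 13.1032·6 − (7.7142)² = 19.1098; k = (26.4761·6 − 7.7142·15.9975)/19.1098 = 1.85497, ln C = (13.1032·15.9975 − 7.7142·26.4761)/19.1098 = 0.28130, so C = exp(0.28130) = 1.32486.

k = 1.8550, C = 1.3249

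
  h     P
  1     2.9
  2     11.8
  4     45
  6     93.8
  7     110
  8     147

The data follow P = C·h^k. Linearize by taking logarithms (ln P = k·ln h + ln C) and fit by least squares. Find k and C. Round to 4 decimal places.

Linearized form: ln P = k·ln h + ln C. From the 6 transformed points,
Σln h = 7.8966, Σ(ln h)² = 13.7233, Σln P = 21.5716, Σln h·ln P = 34.6486.
Equations: 13.7233·k + 7.8966·ln C = 34.6486;  7.8966·k + 6·ln C = 21.5716.
Solving (det = 19.9843): k = 1.87901, ln C = 1.12231, so C = exp(1.12231) = 3.07193.

k = 1.8790, C = 3.0719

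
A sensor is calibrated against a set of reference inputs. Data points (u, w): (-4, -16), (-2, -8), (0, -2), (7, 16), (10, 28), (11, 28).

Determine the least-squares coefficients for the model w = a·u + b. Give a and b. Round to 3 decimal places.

a = 2.920, b = -3.041

Normal-equation sums: Σu·u = 290, Σu = 22, Σ1 = 6.
Right-hand side: Σu·w = 780, Σw = 46.
Normal equations: [[290, 22]; [22, 6]]·[a, b]ᵀ = [780, 46]ᵀ.
Determinant 290·6 − 22² = 1256.
a = (780·6 − 22·46)/1256 = 917/314; b = (290·46 − 22·780)/1256 = -955/314.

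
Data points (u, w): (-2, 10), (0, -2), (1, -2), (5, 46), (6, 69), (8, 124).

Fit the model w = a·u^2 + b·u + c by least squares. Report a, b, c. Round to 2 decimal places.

Forming XᵀX = [[6034, 846, 130]; [846, 130, 18]; [130, 18, 6]] and Xᵀw = [11608, 1614, 245]ᵀ gives XᵀX·[a, b, c]ᵀ = Xᵀw.
Inverting the 3×3 Gram matrix, [a, b, c]ᵀ = [3077/1444, -1761/1444, -1211/722]ᵀ.

a = 2.13, b = -1.22, c = -1.68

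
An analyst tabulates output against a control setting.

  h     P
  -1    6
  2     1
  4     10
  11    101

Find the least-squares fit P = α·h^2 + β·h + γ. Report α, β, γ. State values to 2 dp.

With design matrix M, MᵀM = [[14914, 1402, 142]; [1402, 142, 16]; [142, 16, 4]] and MᵀP = [12391, 1147, 118]ᵀ.
Row-reducing yields α = 4267/4141, β = -19577/8282, γ = 9835/4141.

α = 1.03, β = -2.36, γ = 2.38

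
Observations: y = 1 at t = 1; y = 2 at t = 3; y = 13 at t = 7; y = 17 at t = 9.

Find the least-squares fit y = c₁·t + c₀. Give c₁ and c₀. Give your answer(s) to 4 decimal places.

Forming MᵀM = [[140, 20]; [20, 4]] and Mᵀy = [251, 33]ᵀ gives MᵀM·[c₁, c₀]ᵀ = Mᵀy.
det = 140·4 − 20² = 160.
c₁ = (251·4 − 20·33)/160 = 43/20; c₀ = (140·33 − 20·251)/160 = -5/2.

c₁ = 2.1500, c₀ = -2.5000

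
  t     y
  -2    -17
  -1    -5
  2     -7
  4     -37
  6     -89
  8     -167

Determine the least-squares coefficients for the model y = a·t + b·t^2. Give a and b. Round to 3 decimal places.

a = 2.540, b = -2.921

Entries of AᵀA: Σt·t = 125, Σt·t^2 = 791, Σt^2·t^2 = 5681.
Moment sums: Σt·y = -1993, Σt^2·y = -14585.
So AᵀA·[a, b]ᵀ = Aᵀy: [[125, 791]; [791, 5681]]·[a, b]ᵀ = [-1993, -14585]ᵀ.
Determinant 125·5681 − 791² = 84444.
a = ((-1993)·5681 − 791·(-14585))/84444 = 107251/42222; b = (125·(-14585) − 791·(-1993))/84444 = -123331/42222.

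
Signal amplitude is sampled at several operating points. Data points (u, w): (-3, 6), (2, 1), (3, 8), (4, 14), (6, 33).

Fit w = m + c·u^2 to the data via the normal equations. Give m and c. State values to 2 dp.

Forming AᵀA = [[5, 74]; [74, 1730]] and Aᵀw = [62, 1542]ᵀ gives AᵀA·[m, c]ᵀ = Aᵀw.
Determinant 5·1730 − 74² = 3174.
m = (62·1730 − 74·1542)/3174 = -3424/1587; c = (5·1542 − 74·62)/3174 = 1561/1587.

m = -2.16, c = 0.98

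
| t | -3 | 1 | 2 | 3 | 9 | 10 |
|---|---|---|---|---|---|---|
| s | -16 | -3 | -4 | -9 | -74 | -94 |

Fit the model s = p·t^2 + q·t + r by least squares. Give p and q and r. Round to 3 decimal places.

Sums needed: Σt^2·t^2 = 16740, Σt^2·t = 1738, Σt^2 = 204, Σt·t = 204, Σt = 22, Σ1 = 6.
Right-hand side: Σt^2·s = -15638, Σt·s = -1596, Σs = -200.
AᵀA·[p, q, r]ᵀ = Aᵀs becomes [[16740, 1738, 204]; [1738, 204, 22]; [204, 22, 6]]·[p, q, r]ᵀ = [-15638, -1596, -200]ᵀ.
Inverting the 3×3 Gram matrix, [p, q, r]ᵀ = [-11799/11453, 73009/57265, -13131/4405]ᵀ.

p = -1.030, q = 1.275, r = -2.981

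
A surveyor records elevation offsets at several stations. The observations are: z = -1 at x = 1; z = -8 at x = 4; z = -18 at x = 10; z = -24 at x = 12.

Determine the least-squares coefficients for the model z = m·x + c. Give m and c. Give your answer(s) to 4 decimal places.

m = -1.9905, c = 0.6857

AᵀA·[m, c]ᵀ = Aᵀz reads: 261·m + 27·c = -501;  27·m + 4·c = -51.
(Σx·x = 261, Σx = 27, Σ1 = 4, Σx·z = -501, Σz = -51.)
Δ = 261·4 − 27² = 315.
m = ((-501)·4 − 27·(-51))/315 = -209/105; c = (261·(-51) − 27·(-501))/315 = 24/35.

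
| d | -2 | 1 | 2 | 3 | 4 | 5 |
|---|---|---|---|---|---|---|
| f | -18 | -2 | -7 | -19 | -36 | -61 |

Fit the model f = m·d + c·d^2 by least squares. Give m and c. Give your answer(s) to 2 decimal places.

The normal system MᵀM·[m, c]ᵀ = Mᵀf is [[59, 217]; [217, 995]]·[m, c]ᵀ = [-486, -2374]ᵀ.
det = 59·995 − 217² = 11616.
m = ((-486)·995 − 217·(-2374))/11616 = 7897/2904; c = (59·(-2374) − 217·(-486))/11616 = -8651/2904.

m = 2.72, c = -2.98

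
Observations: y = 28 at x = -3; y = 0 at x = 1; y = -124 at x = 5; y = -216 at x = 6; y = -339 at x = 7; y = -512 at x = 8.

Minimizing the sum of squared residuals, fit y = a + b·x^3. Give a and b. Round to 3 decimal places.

Forming AᵀA = [[6, 1170]; [1170, 442804]] and Aᵀy = [-1163, -441333]ᵀ gives AᵀA·[a, b]ᵀ = Aᵀy.
det = 6·442804 − 1170² = 1287924.
a = ((-1163)·442804 − 1170·(-441333))/1287924 = 689279/643962; b = (6·(-441333) − 1170·(-1163))/1287924 = -107274/107327.

a = 1.070, b = -1.000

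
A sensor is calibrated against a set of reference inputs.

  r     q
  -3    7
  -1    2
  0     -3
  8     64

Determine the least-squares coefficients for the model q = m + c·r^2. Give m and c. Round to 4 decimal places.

m = -1.3754, c = 1.0203

With design matrix M, MᵀM = [[4, 74]; [74, 4178]] and Mᵀq = [70, 4161]ᵀ.
Eliminating c: 4178·(row 1) − 74·(row 2) gives 11236·m = 4178·70 − 74·4161 = -15454, so m = -7727/5618.
Then c = (4161 − 74·(-7727/5618))/4178 = 2866/2809.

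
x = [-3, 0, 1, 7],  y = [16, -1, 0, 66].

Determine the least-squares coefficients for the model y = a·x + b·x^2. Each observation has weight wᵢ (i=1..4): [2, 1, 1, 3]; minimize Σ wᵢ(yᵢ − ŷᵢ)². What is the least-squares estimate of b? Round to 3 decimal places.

b = 1.478

From the data, Σwᵢ·x·x = 166, Σwᵢ·x·x^2 = 976, Σwᵢ·x^2·x^2 = 7366.
Right-hand side: Σwᵢ·x·y = 1290, Σwᵢ·x^2·y = 9990.
Normal equations: [[166, 976]; [976, 7366]]·[a, b]ᵀ = [1290, 9990]ᵀ.
det = 166·7366 − 976² = 270180.
a = (1290·7366 − 976·9990)/270180 = -4135/4503; b = (166·9990 − 976·1290)/270180 = 6655/4503.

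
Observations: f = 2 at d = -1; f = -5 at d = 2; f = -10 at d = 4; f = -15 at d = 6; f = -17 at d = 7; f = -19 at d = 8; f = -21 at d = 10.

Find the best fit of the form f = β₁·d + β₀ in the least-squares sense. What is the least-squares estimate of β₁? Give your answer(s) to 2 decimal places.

β₁ = -2.19

Entries of MᵀM: Σd·d = 270, Σd = 36, Σ1 = 7.
And Σd·f = -623, Σf = -85.
So MᵀM·[β₁, β₀]ᵀ = Mᵀf: [[270, 36]; [36, 7]]·[β₁, β₀]ᵀ = [-623, -85]ᵀ.
Eliminating β₀: 7·(row 1) − 36·(row 2) gives 594·β₁ = 7·(-623) − 36·(-85) = -1301, so β₁ = -1301/594.
Then β₀ = ((-85) − 36·(-1301/594))/7 = -29/33.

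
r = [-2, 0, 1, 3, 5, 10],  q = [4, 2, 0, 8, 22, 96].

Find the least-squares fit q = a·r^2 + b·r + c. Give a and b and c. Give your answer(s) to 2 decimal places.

Entries of MᵀM: Σr^2·r^2 = 10723, Σr^2·r = 1145, Σr^2 = 139, Σr·r = 139, Σr = 17, Σ1 = 6.
Moment sums: Σr^2·q = 10238, Σr·q = 1086, Σq = 132.
So MᵀM·[a, b, c]ᵀ = Mᵀq: [[10723, 1145, 139]; [1145, 139, 17]; [139, 17, 6]]·[a, b, c]ᵀ = [10238, 1086, 132]ᵀ.
Solving the 3×3 system (Gaussian elimination) gives a = 176029/175884, b = -77039/175884, c = 810/14657.

a = 1.00, b = -0.44, c = 0.06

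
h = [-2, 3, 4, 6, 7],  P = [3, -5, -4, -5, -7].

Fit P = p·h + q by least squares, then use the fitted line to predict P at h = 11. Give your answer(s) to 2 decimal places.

The normal system MᵀM·[p, q]ᵀ = MᵀP is [[114, 18]; [18, 5]]·[p, q]ᵀ = [-116, -18]ᵀ.
Determinant 114·5 − 18² = 246.
p = ((-116)·5 − 18·(-18))/246 = -128/123; q = (114·(-18) − 18·(-116))/246 = 6/41.
At h = 11: P̂ = (-128/123)·(11) + (6/41)·(1) = -1390/123.

P̂ = -11.30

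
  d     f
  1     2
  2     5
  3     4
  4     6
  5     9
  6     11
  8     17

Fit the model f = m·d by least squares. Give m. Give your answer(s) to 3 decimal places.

m = 1.903

The normal system XᵀX·[m]ᵀ = Xᵀf is [[155]]·[m]ᵀ = [295]ᵀ.
Hence m = 295 / 155 ≈ 1.90323.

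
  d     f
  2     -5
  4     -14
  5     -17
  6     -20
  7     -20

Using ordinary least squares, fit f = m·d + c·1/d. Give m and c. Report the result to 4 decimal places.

m = -3.2016, c = 1.0424

AᵀA·[m, c]ᵀ = Aᵀf reads: 130·m + 5·c = -411;  5·m + (70681/176400)·c = -1637/105.
(Σd·d = 130, Σd·1/d = 5, Σ1/d·1/d = 70681/176400, Σd·f = -411, Σ1/d·f = -1637/105.)
Δ = 130·(70681/176400) − 5² = 477853/17640.
m = ((-411)·(70681/176400) − 5·(-1637/105))/(477853/17640) = -15299091/4778530; c = (130·(-1637/105) − 5·(-411))/(477853/17640) = 498120/477853.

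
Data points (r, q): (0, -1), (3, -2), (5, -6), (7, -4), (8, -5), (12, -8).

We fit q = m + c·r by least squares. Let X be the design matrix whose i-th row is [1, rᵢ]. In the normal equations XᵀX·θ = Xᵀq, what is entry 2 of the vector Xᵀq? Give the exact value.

Entry 2 ↔ basis r, so (Xᵀq)_{2} = Σᵢ (r)·qᵢ = (0)·(-1) + (3)·(-2) + (5)·(-6) + (7)·(-4) + (8)·(-5) + (12)·(-8) = -200.

-200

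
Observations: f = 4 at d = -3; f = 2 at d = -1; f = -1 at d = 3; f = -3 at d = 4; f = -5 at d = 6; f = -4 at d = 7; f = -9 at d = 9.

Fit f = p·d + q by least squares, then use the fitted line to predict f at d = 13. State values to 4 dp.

f̂ = -11.6419

With design matrix A, AᵀA = [[201, 25]; [25, 7]] and Aᵀf = [-168, -16]ᵀ.
det = 201·7 − 25² = 782.
p = ((-168)·7 − 25·(-16))/782 = -388/391; q = (201·(-16) − 25·(-168))/782 = 492/391.
At d = 13: f̂ = (-388/391)·(13) + (492/391)·(1) = -4552/391.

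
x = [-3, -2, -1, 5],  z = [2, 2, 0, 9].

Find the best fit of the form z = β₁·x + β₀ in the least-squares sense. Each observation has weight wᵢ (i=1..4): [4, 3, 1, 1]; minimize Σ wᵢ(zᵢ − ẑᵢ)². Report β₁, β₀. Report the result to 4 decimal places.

β₁ = 0.8574, β₀ = 3.8894

Forming MᵀWM = [[74, -14]; [-14, 9]] and MᵀWz = [9, 23]ᵀ gives MᵀWM·[β₁, β₀]ᵀ = MᵀWz.
Determinant 74·9 − (-14)² = 470.
β₁ = (9·9 − (-14)·23)/470 = 403/470; β₀ = (74·23 − (-14)·9)/470 = 914/235.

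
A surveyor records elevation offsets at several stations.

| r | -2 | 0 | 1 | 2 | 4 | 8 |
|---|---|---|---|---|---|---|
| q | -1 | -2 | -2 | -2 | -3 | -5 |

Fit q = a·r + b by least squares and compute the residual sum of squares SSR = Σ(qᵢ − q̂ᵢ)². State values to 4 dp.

Entries of MᵀM: Σr·r = 89, Σr = 13, Σ1 = 6.
For Mᵀq: Σr·q = -56, Σq = -15.
MᵀM·[a, b]ᵀ = Mᵀq becomes [[89, 13]; [13, 6]]·[a, b]ᵀ = [-56, -15]ᵀ.
det = 89·6 − 13² = 365.
a = ((-56)·6 − 13·(-15))/365 = -141/365; b = (89·(-15) − 13·(-56))/365 = -607/365.
Residuals: -8/73, -123/365, 18/365, 159/365, 76/365, -18/73; SSR = 154/365.

SSR = 0.4219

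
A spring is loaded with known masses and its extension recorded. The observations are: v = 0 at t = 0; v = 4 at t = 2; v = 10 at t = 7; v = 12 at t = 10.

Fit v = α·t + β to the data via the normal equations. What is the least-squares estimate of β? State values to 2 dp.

β = 0.86

Normal-equation sums: Σt·t = 153, Σt = 19, Σ1 = 4.
And Σt·v = 198, Σv = 26.
Δ = 153·4 − 19² = 251.
α = (198·4 − 19·26)/251 = 298/251; β = (153·26 − 19·198)/251 = 216/251.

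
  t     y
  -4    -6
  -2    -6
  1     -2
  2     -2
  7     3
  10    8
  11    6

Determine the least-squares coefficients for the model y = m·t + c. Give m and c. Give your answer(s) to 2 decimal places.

m = 0.94, c = -3.22

MᵀM·[m, c]ᵀ = Mᵀy reads: 295·m + 25·c = 197;  25·m + 7·c = 1.
det = 295·7 − 25² = 1440.
m = (197·7 − 25·1)/1440 = 677/720; c = (295·1 − 25·197)/1440 = -463/144.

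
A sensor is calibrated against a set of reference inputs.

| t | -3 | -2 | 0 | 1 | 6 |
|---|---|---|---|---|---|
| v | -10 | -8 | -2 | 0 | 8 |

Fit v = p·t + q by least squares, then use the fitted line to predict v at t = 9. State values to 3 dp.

AᵀA·[p, q]ᵀ = Aᵀv reads: 50·p + 2·q = 94;  2·p + 5·q = -12.
(Σt·t = 50, Σt = 2, Σ1 = 5, Σt·v = 94, Σv = -12.)
Eliminating q: 5·(row 1) − 2·(row 2) gives 246·p = 5·94 − 2·(-12) = 494, so p = 247/123.
Then q = ((-12) − 2·(247/123))/5 = -394/123.
At t = 9: v̂ = (247/123)·(9) + (-394/123)·(1) = 1829/123.

v̂ = 14.870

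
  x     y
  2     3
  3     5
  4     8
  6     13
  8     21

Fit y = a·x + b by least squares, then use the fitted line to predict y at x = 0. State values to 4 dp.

Sums needed: Σx·x = 129, Σx = 23, Σ1 = 5.
Moment sums: Σx·y = 299, Σy = 50.
Determinant 129·5 − 23² = 116.
a = (299·5 − 23·50)/116 = 345/116; b = (129·50 − 23·299)/116 = -427/116.
At x = 0: ŷ = (345/116)·(0) + (-427/116)·(1) = -427/116.

ŷ = -3.6810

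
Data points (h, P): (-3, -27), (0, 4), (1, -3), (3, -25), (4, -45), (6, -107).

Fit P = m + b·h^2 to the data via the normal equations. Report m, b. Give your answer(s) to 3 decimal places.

m = 1.888, b = -3.019

The normal equations are: 6·m + 71·b = -203;  71·m + 1715·b = -5043.
det = 6·1715 − 71² = 5249.
m = ((-203)·1715 − 71·(-5043))/5249 = 9908/5249; b = (6·(-5043) − 71·(-203))/5249 = -15845/5249.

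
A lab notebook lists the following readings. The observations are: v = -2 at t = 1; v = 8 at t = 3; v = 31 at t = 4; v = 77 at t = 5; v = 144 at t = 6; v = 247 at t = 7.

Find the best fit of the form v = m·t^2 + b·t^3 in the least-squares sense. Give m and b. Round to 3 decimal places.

Sums needed: Σt^2·t^2 = 4660, Σt^2·t^3 = 28976, Σt^3·t^3 = 184756.
Right-hand side: Σt^2·v = 19778, Σt^3·v = 127648.
Eliminating b: 184756·(row 1) − 28976·(row 2) gives 21354384·m = 184756·19778 − 28976·127648 = -44624280, so m = -1859345/889766.
Then b = (127648 − 28976·(-1859345/889766))/184756 = 453174/444883.

m = -2.090, b = 1.019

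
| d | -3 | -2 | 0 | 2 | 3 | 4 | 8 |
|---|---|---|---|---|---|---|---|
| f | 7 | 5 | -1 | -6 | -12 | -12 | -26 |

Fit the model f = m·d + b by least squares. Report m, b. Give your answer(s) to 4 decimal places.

m = -3.0184, b = -1.2542

Entries of AᵀA: Σd·d = 106, Σd = 12, Σ1 = 7.
Right-hand side: Σd·f = -335, Σf = -45.
So AᵀA·[m, b]ᵀ = Aᵀf: [[106, 12]; [12, 7]]·[m, b]ᵀ = [-335, -45]ᵀ.
Δ = 106·7 − 12² = 598.
m = ((-335)·7 − 12·(-45))/598 = -1805/598; b = (106·(-45) − 12·(-335))/598 = -375/299.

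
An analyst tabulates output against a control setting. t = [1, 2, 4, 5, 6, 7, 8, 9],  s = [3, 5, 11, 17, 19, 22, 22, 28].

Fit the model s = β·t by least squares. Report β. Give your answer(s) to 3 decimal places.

β = 3.036

Sums needed: Σt·t = 276.
Moment sums: Σt·s = 838.
Normal equations: [[276]]·[β]ᵀ = [838]ᵀ.
β = 838/276 = 3.03623.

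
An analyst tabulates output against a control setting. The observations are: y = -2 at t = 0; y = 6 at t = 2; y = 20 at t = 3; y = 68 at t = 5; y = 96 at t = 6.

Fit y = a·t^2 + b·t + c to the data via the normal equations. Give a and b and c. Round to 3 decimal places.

Normal-equation sums: Σt^2·t^2 = 2018, Σt^2·t = 376, Σt^2 = 74, Σt·t = 74, Σt = 16, Σ1 = 5.
Right-hand side: Σt^2·y = 5360, Σt·y = 988, Σy = 188.
AᵀA·[a, b, c]ᵀ = Aᵀy becomes [[2018, 376, 74]; [376, 74, 16]; [74, 16, 5]]·[a, b, c]ᵀ = [5360, 988, 188]ᵀ.
Inverting the 3×3 Gram matrix, [a, b, c]ᵀ = [692/231, -310/231, -188/77]ᵀ.

a = 2.996, b = -1.342, c = -2.442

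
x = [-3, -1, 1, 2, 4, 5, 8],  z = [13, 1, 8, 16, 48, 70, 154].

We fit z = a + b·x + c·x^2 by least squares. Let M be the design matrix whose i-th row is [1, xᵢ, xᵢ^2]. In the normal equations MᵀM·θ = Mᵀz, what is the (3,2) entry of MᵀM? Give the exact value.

682

Row 3 ↔ basis x^2, column 2 ↔ basis x, so (MᵀM)_{3,2} = Σᵢ (x^2)·(x) = (9)·(-3) + (1)·(-1) + (1)·(1) + (4)·(2) + (16)·(4) + (25)·(5) + (64)·(8) = 682.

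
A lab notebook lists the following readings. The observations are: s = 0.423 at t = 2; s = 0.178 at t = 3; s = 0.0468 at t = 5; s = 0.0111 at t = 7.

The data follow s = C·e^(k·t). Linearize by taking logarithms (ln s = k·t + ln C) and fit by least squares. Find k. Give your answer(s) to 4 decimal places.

k = -0.7173

Let Y = ln s. Fitting Y = k·t + ln C by least squares:
XᵀX = [[87.0000, 17.0000]; [17.0000, 4]], rhs = [-53.7137, -10.1490]ᵀ  (here Σt = 17.0000, Σ(t)² = 87.0000, Σln s = -10.1490, Σt·ln s = -53.7137).
Δ = 87.0000·4 − (17.0000)² = 59.0000; k = (-53.7137·4 − 17.0000·-10.1490)/59.0000 = -0.71731, ln C = (87.0000·-10.1490 − 17.0000·-53.7137)/59.0000 = 0.51130.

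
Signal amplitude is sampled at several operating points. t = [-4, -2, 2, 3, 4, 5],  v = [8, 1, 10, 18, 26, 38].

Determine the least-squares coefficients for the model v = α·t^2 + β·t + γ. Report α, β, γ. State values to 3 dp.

α = 0.980, β = 2.322, γ = 1.654

Sums needed: Σt^2·t^2 = 1250, Σt^2·t = 152, Σt^2 = 74, Σt·t = 74, Σt = 8, Σ1 = 6.
Moment sums: Σt^2·v = 1700, Σt·v = 334, Σv = 101.
Inverting the 3×3 Gram matrix, [α, β, γ]ᵀ = [5443/5556, 16129/6945, 15319/9260]ᵀ.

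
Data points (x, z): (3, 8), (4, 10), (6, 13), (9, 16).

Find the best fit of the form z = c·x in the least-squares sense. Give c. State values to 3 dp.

c = 2.014

The normal equations are: 142·c = 286.
(Σx·x = 142, Σx·z = 286.)
Hence c = 286 / 142 ≈ 2.01408.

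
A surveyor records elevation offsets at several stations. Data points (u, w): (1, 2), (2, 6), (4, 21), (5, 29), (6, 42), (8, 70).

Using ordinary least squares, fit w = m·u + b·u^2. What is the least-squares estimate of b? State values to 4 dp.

b = 0.9300

The normal equations are: 146·m + 926·b = 1055;  926·m + 6290·b = 7079.
Δ = 146·6290 − 926² = 60864.
m = (1055·6290 − 926·7079)/60864 = 6733/5072; b = (146·7079 − 926·1055)/60864 = 4717/5072.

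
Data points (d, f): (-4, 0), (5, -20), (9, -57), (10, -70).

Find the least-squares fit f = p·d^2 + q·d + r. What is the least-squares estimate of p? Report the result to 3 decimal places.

Setting ∂/∂p … = 0 gives: 17442·p + 1790·q + 222·r = -12117;  1790·p + 222·q + 20·r = -1313;  222·p + 20·q + 4·r = -147.
(Σd^2·d^2 = 17442, Σd^2·d = 1790, Σd^2 = 222, Σd·d = 222, Σd = 20, Σ1 = 4, Σd^2·f = -12117, Σd·f = -1313, Σf = -147.)
Row-reducing yields p = -89897/162362, q = -134079/81181, r = 181635/81181.

p = -0.554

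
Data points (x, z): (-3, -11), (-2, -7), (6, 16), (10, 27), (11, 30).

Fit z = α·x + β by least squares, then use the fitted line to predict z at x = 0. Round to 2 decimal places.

Sums needed: Σx·x = 270, Σx = 22, Σ1 = 5.
For Aᵀz: Σx·z = 743, Σz = 55.
AᵀA·[α, β]ᵀ = Aᵀz becomes [[270, 22]; [22, 5]]·[α, β]ᵀ = [743, 55]ᵀ.
det = 270·5 − 22² = 866.
α = (743·5 − 22·55)/866 = 2505/866; β = (270·55 − 22·743)/866 = -748/433.
At x = 0: ẑ = (2505/866)·(0) + (-748/433)·(1) = -748/433.

ẑ = -1.73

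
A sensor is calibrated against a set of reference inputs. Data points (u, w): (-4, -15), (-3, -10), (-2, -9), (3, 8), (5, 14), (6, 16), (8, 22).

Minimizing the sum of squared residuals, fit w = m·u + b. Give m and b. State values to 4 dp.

m = 3.0658, b = -1.9794

Entries of MᵀM: Σu·u = 163, Σu = 13, Σ1 = 7.
Moment sums: Σu·w = 474, Σw = 26.
det = 163·7 − 13² = 972.
m = (474·7 − 13·26)/972 = 745/243; b = (163·26 − 13·474)/972 = -481/243.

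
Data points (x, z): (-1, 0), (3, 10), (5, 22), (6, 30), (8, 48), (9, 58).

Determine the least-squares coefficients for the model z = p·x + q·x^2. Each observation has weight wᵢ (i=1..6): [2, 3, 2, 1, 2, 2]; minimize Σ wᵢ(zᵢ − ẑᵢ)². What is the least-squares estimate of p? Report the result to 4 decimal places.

AᵀWA·[p, q]ᵀ = AᵀWz reads: 405·p + 3027·q = 2302;  3027·p + 24105·q = 17990.
Determinant 405·24105 − 3027² = 599796.
p = (2302·24105 − 3027·17990)/599796 = 86165/49983; q = (405·17990 − 3027·2302)/599796 = 26483/49983.

p = 1.7239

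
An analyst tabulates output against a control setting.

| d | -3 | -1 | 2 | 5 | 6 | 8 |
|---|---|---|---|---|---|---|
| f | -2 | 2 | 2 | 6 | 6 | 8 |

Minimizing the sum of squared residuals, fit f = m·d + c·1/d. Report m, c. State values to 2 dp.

m = 1.11, c = -2.61

Compute the Gram sums: Σd·d = 139, Σd·1/d = 6, Σ1/d·1/d = 20801/14400.
Right-hand side: Σd·f = 138, Σ1/d·f = 43/15.
MᵀM·[m, c]ᵀ = Mᵀf becomes [[139, 6]; [6, 20801/14400]]·[m, c]ᵀ = [138, 43/15]ᵀ.
Determinant 139·(20801/14400) − 6² = 2372939/14400.
m = (138·(20801/14400) − 6·(43/15))/(2372939/14400) = 2622858/2372939; c = (139·(43/15) − 6·138)/(2372939/14400) = -6185280/2372939.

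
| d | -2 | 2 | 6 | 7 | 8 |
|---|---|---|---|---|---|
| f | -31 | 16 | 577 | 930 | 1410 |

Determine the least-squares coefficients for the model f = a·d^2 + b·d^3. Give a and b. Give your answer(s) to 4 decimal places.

a = -2.0046, b = 3.0027

Sums needed: Σd^2·d^2 = 7825, Σd^2·d^3 = 57351, Σd^3·d^3 = 426577.
Moment sums: Σd^2·f = 156522, Σd^3·f = 1165918.
Normal equations: [[7825, 57351]; [57351, 426577]]·[a, b]ᵀ = [156522, 1165918]ᵀ.
Δ = 7825·426577 − 57351² = 48827824.
a = (156522·426577 − 57351·1165918)/48827824 = -12234753/6103478; b = (7825·1165918 − 57351·156522)/48827824 = 18326891/6103478.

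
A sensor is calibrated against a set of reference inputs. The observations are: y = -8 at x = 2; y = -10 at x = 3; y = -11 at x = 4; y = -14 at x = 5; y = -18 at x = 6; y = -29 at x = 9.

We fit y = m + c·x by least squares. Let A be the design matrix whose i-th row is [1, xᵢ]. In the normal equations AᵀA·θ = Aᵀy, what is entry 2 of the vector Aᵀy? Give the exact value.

Entry 2 ↔ basis x, so (Aᵀy)_{2} = Σᵢ (x)·yᵢ = (2)·(-8) + (3)·(-10) + (4)·(-11) + (5)·(-14) + (6)·(-18) + (9)·(-29) = -529.

-529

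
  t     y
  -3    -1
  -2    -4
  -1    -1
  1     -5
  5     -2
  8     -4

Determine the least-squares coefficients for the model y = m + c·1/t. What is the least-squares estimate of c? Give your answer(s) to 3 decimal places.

c = -1.688

The normal equations are: 6·m + (-61/120)·c = -17;  (-61/120)·m + (34801/14400)·c = -77/30.
(Σ1 = 6, Σ1/t = -61/120, Σ1/t·1/t = 34801/14400, Σy = -17, Σ1/t·y = -77/30.)
det = 6·(34801/14400) − (-61/120)² = 41017/2880.
m = ((-17)·(34801/14400) − (-61/120)·(-77/30))/(41017/2880) = -122081/41017; c = (6·(-77/30) − (-61/120)·(-17))/(41017/2880) = -69240/41017.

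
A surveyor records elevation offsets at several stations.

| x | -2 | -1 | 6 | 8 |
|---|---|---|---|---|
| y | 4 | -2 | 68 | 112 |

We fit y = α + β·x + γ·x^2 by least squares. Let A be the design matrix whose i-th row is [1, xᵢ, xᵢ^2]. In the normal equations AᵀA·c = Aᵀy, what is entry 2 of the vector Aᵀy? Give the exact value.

1298

Entry 2 ↔ basis x, so (Aᵀy)_{2} = Σᵢ (x)·yᵢ = (-2)·(4) + (-1)·(-2) + (6)·(68) + (8)·(112) = 1298.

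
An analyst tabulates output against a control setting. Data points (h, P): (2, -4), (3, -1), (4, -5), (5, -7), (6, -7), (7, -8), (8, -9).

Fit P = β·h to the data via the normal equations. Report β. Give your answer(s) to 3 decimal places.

β = -1.163

The normal equations are: 203·β = -236.
Hence β = -236 / 203 ≈ -1.16256.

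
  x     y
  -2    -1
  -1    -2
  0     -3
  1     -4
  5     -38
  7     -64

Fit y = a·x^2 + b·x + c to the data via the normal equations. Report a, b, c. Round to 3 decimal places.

Sums needed: Σx^2·x^2 = 3044, Σx^2·x = 460, Σx^2 = 80, Σx·x = 80, Σx = 10, Σ1 = 6.
And Σx^2·y = -4096, Σx·y = -638, Σy = -112.
So MᵀM·[a, b, c]ᵀ = Mᵀy: [[3044, 460, 80]; [460, 80, 10]; [80, 10, 6]]·[a, b, c]ᵀ = [-4096, -638, -112]ᵀ.
Inverting the 3×3 Gram matrix, [a, b, c]ᵀ = [-435/463, -5279/2315, -1083/463]ᵀ.

a = -0.940, b = -2.280, c = -2.339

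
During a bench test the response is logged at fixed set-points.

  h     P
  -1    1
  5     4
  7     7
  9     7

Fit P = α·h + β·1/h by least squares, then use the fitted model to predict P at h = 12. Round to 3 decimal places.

P̂ = 10.489

The normal system AᵀA·[α, β]ᵀ = AᵀP is [[156, 4]; [4, 106444/99225]]·[α, β]ᵀ = [131, 71/45]ᵀ.
Δ = 156·(106444/99225) − 4² = 5005888/33075.
α = (131·(106444/99225) − 4·(71/45))/(5005888/33075) = 1664743/1877208; β = (156·(71/45) − 4·131)/(5005888/33075) = -1148805/625736.
At h = 12: P̂ = (1664743/1877208)·(12) + (-1148805/625736)·(1/12) = 26252953/2502944.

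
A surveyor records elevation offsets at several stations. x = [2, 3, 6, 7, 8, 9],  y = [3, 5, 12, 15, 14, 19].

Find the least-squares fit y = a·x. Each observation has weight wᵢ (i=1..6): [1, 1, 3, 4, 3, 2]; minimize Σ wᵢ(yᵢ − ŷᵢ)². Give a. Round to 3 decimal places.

The normal system AᵀWA·[a]ᵀ = AᵀWy is [[671]]·[a]ᵀ = [1335]ᵀ.
Hence a = 1335 / 671 ≈ 1.98957.

a = 1.990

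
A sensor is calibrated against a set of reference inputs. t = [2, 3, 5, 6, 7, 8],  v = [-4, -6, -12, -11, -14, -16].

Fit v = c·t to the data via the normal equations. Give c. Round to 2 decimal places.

Entries of AᵀA: Σt·t = 187.
Right-hand side: Σt·v = -378.
Normal equations: [[187]]·[c]ᵀ = [-378]ᵀ.
Hence c = -378 / 187 ≈ -2.02139.

c = -2.02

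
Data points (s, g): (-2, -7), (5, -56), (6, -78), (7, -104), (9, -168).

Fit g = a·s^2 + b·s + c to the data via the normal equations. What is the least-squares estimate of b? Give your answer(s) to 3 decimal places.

The normal system MᵀM·[a, b, c]ᵀ = Mᵀg is [[10899, 1405, 195]; [1405, 195, 25]; [195, 25, 5]]·[a, b, c]ᵀ = [-22940, -2974, -413]ᵀ.
Row-reducing yields a = -1093/571, b = -7007/5710, c = -10341/5710.

b = -1.227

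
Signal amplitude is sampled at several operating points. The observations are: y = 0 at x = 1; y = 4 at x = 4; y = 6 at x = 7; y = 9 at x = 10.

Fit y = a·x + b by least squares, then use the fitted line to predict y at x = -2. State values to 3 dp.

Forming AᵀA = [[166, 22]; [22, 4]] and Aᵀy = [148, 19]ᵀ gives AᵀA·[a, b]ᵀ = Aᵀy.
det = 166·4 − 22² = 180.
a = (148·4 − 22·19)/180 = 29/30; b = (166·19 − 22·148)/180 = -17/30.
At x = -2: ŷ = (29/30)·(-2) + (-17/30)·(1) = -5/2.

ŷ = -2.500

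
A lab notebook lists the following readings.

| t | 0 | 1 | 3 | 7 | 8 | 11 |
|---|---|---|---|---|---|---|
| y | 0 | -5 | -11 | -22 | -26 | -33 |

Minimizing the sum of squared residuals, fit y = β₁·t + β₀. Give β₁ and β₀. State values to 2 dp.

β₁ = -2.96, β₀ = -1.38

From the data, Σt·t = 244, Σt = 30, Σ1 = 6.
Moment sums: Σt·y = -763, Σy = -97.
Δ = 244·6 − 30² = 564.
β₁ = ((-763)·6 − 30·(-97))/564 = -139/47; β₀ = (244·(-97) − 30·(-763))/564 = -389/282.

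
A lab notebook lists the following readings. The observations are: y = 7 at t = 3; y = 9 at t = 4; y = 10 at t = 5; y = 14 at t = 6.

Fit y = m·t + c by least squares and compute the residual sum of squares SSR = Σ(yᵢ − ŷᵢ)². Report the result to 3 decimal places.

SSR = 1.800

With design matrix X, XᵀX = [[86, 18]; [18, 4]] and Xᵀy = [191, 40]ᵀ.
det = 86·4 − 18² = 20.
m = (191·4 − 18·40)/20 = 11/5; c = (86·40 − 18·191)/20 = 1/10.
Residuals: 3/10, 1/10, -11/10, 7/10; SSR = 9/5.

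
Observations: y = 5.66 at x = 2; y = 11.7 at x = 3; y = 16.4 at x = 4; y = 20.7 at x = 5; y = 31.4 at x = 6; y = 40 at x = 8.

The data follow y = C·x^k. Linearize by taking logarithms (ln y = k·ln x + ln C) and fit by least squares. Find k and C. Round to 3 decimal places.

k = 1.410, C = 2.280

Linearized form: ln y = k·ln x + ln C. From the 6 transformed points,
XᵀX = [[13.7340, 8.6587]; [8.6587, 6]], rhs = [26.5050, 17.1561]ᵀ  (here Σln x = 8.6587, Σ(ln x)² = 13.7340, Σln y = 17.1561, Σln x·ln y = 26.5050).
Δ = 13.7340·6 − (8.6587)² = 7.4309; k = (26.5050·6 − 8.6587·17.1561)/7.4309 = 1.41037, ln C = (13.7340·17.1561 − 8.6587·26.5050)/7.4309 = 0.82403, so C = exp(0.82403) = 2.27967.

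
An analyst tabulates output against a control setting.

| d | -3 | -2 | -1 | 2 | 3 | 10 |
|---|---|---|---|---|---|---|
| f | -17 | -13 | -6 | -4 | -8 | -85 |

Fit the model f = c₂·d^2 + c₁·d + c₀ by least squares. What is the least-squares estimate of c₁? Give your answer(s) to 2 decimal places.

c₁ = 1.70

The normal equations are: 10195·c₂ + 999·c₁ + 127·c₀ = -8799;  999·c₂ + 127·c₁ + 9·c₀ = -799;  127·c₂ + 9·c₁ + 6·c₀ = -133.
Row-reducing yields c₂ = -145852/148765, c₁ = 253187/148765, c₀ = -590204/148765.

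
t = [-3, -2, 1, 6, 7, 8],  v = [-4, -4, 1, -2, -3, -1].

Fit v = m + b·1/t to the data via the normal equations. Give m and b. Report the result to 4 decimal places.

m = -2.5154, b = 3.4799

Setting ∂/∂m … = 0 gives: 6·m + (101/168)·b = -13;  (101/168)·m + (40217/28224)·b = 193/56.
Determinant 6·(40217/28224) − (101/168)² = 231101/28224.
m = ((-13)·(40217/28224) − (101/168)·(193/56))/(231101/28224) = -581300/231101; b = (6·(193/56) − (101/168)·(-13))/(231101/28224) = 804216/231101.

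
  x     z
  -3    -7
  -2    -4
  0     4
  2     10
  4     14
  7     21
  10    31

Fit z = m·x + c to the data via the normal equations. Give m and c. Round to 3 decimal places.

AᵀA·[m, c]ᵀ = Aᵀz reads: 182·m + 18·c = 562;  18·m + 7·c = 69.
Eliminating c: 7·(row 1) − 18·(row 2) gives 950·m = 7·562 − 18·69 = 2692, so m = 1346/475.
Then c = (69 − 18·(1346/475))/7 = 1221/475.

m = 2.834, c = 2.571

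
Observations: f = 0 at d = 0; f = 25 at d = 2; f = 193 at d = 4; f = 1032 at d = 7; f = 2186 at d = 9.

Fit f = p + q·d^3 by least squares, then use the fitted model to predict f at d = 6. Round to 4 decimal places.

Normal-equation sums: Σ1 = 5, Σd^3 = 1144, Σd^3·d^3 = 653250.
Right-hand side: Σf = 3436, Σd^3·f = 1960122.
AᵀA·[p, q]ᵀ = Aᵀf becomes [[5, 1144]; [1144, 653250]]·[p, q]ᵀ = [3436, 1960122]ᵀ.
det = 5·653250 − 1144² = 1957514.
p = (3436·653250 − 1144·1960122)/1957514 = 84132/75289; q = (5·1960122 − 1144·3436)/1957514 = 2934913/978757.
At d = 6: f̂ = (84132/75289)·(1) + (2934913/978757)·(216) = 635034924/978757.

f̂ = 648.8178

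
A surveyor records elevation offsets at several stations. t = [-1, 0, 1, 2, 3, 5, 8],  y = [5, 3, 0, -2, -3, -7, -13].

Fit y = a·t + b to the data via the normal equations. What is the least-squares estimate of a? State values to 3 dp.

a = -1.963

Setting ∂/∂a … = 0 gives: 104·a + 18·b = -157;  18·a + 7·b = -17.
(Σt·t = 104, Σt = 18, Σ1 = 7, Σt·y = -157, Σy = -17.)
Δ = 104·7 − 18² = 404.
a = ((-157)·7 − 18·(-17))/404 = -793/404; b = (104·(-17) − 18·(-157))/404 = 529/202.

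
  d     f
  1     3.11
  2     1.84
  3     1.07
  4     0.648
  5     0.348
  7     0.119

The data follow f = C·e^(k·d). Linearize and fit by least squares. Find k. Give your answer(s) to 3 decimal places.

With ln fᵢ as the transformed response and dᵢ as the regressor:
AᵀA = [[104.0000, 22.0000]; [22.0000, 6]], rhs = [-19.3565, -1.8060]ᵀ  (here Σd = 22.0000, Σ(d)² = 104.0000, Σln f = -1.8060, Σd·ln f = -19.3565).
Slope k = (n·Σd·ln f − Σd·Σln f)/(n·Σ(d)² − (Σd)²) = (6·-19.3565 − 22.0000·-1.8060)/140.0000 = -0.54576; ln C = (Σln f − k·Σd)/n = 1.70014.

k = -0.546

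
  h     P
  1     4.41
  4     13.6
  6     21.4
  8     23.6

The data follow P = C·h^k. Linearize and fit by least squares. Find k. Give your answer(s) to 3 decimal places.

k = 0.832

Taking logs, ln P = k·ln h + ln C, so regress ln P on ln h.
AᵀA = [[9.4563, 5.2575]; [5.2575, 4]], rhs = [15.6808, 10.3186]ᵀ  (here Σln h = 5.2575, Σ(ln h)² = 9.4563, Σln P = 10.3186, Σln h·ln P = 15.6808).
Slope k = (n·Σln h·ln P − Σln h·Σln P)/(n·Σ(ln h)² − (Σln h)²) = (4·15.6808 − 5.2575·10.3186)/10.1839 = 0.83203; ln C = (Σln P − k·Σln h)/n = 1.48604.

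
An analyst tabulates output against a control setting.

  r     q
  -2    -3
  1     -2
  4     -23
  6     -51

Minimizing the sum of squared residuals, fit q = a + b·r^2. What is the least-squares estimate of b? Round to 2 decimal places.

b = -1.44

Setting ∂/∂a … = 0 gives: 4·a + 57·b = -79;  57·a + 1569·b = -2218.
(Σ1 = 4, Σr^2 = 57, Σr^2·r^2 = 1569, Σq = -79, Σr^2·q = -2218.)
Eliminating b: 1569·(row 1) − 57·(row 2) gives 3027·a = 1569·(-79) − 57·(-2218) = 2475, so a = 825/1009.
Then b = ((-2218) − 57·(825/1009))/1569 = -4369/3027.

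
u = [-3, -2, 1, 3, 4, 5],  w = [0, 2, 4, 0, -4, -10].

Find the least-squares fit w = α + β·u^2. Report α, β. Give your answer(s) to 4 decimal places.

Entries of XᵀX: Σ1 = 6, Σu^2 = 64, Σu^2·u^2 = 1060.
Right-hand side: Σw = -8, Σu^2·w = -302.
Eliminating β: 1060·(row 1) − 64·(row 2) gives 2264·α = 1060·(-8) − 64·(-302) = 10848, so α = 1356/283.
Then β = ((-302) − 64·(1356/283))/1060 = -325/566.

α = 4.7915, β = -0.5742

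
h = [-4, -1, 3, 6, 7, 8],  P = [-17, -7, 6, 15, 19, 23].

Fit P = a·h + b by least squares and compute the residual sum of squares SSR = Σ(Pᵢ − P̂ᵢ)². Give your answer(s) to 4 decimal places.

SSR = 1.0827

Normal-equation sums: Σh·h = 175, Σh = 19, Σ1 = 6.
Moment sums: Σh·P = 500, ΣP = 39.
Determinant 175·6 − 19² = 689.
a = (500·6 − 19·39)/689 = 2259/689; b = (175·39 − 19·500)/689 = -2675/689.
Residuals: -2/689, 111/689, 32/689, -544/689, -47/689, 450/689; SSR = 746/689.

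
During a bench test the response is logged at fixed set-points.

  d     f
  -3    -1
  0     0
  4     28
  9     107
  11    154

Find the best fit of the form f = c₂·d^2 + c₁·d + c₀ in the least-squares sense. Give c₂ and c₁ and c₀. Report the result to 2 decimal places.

Sums needed: Σd^2·d^2 = 21539, Σd^2·d = 2097, Σd^2 = 227, Σd·d = 227, Σd = 21, Σ1 = 5.
Moment sums: Σd^2·f = 27740, Σd·f = 2772, Σf = 288.
Solving the 3×3 system (Gaussian elimination) gives c₂ = 77723/78546, c₁ = 81259/26182, c₀ = -14119/39273.

c₂ = 0.99, c₁ = 3.10, c₀ = -0.36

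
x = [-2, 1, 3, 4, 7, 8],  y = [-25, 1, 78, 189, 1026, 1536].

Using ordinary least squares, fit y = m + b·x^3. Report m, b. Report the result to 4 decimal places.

m = -2.3831, b = 3.0024

The normal system MᵀM·[m, b]ᵀ = Mᵀy is [[6, 939]; [939, 384683]]·[m, b]ᵀ = [2805, 1152753]ᵀ.
Determinant 6·384683 − 939² = 1426377.
m = (2805·384683 − 939·1152753)/1426377 = -1133084/475459; b = (6·1152753 − 939·2805)/1426377 = 1427541/475459.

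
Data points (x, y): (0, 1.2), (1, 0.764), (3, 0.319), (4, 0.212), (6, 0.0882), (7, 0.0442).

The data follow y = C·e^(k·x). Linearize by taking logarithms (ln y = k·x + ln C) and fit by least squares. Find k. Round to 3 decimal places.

Linearized form: ln y = k·x + ln C. From the 6 transformed points,
AᵀA = [[111.0000, 21.0000]; [21.0000, 6]], rhs = [-46.3037, -8.3278]ᵀ  (here Σx = 21.0000, Σ(x)² = 111.0000, Σln y = -8.3278, Σx·ln y = -46.3037).
Slope k = (n·Σx·ln y − Σx·Σln y)/(n·Σ(x)² − (Σx)²) = (6·-46.3037 − 21.0000·-8.3278)/225.0000 = -0.45750; ln C = (Σln y − k·Σx)/n = 0.21330.

k = -0.458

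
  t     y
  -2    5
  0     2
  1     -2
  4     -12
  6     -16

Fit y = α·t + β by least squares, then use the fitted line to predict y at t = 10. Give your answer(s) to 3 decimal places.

Forming XᵀX = [[57, 9]; [9, 5]] and Xᵀy = [-156, -23]ᵀ gives XᵀX·[α, β]ᵀ = Xᵀy.
Δ = 57·5 − 9² = 204.
α = ((-156)·5 − 9·(-23))/204 = -191/68; β = (57·(-23) − 9·(-156))/204 = 31/68.
At t = 10: ŷ = (-191/68)·(10) + (31/68)·(1) = -1879/68.

ŷ = -27.632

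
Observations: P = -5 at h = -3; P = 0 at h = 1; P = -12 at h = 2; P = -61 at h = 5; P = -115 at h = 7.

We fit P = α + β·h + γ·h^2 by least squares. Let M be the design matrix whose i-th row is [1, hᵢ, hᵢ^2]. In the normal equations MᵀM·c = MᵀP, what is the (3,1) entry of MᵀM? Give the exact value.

Row 3 ↔ basis h^2, column 1 ↔ basis 1, so (MᵀM)_{3,1} = Σᵢ h^2 = (9)·(1) + (1)·(1) + (4)·(1) + (25)·(1) + (49)·(1) = 88.

88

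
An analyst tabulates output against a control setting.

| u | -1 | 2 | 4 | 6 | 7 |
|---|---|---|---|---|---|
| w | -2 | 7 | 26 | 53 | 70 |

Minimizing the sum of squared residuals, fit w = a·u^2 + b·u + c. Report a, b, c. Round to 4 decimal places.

With design matrix X, XᵀX = [[3970, 630, 106]; [630, 106, 18]; [106, 18, 5]] and Xᵀw = [5780, 928, 154]ᵀ.
Inverting the 3×3 Gram matrix, [a, b, c]ᵀ = [6765/5798, 11789/5798, -280/223]ᵀ.

a = 1.1668, b = 2.0333, c = -1.2556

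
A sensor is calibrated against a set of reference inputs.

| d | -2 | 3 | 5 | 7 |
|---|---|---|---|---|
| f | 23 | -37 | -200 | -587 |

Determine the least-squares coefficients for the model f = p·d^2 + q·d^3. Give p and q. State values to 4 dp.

The normal equations are: 3123·p + 20143·q = -34004;  20143·p + 134067·q = -227524.
det = 3123·134067 − 20143² = 12950792.
p = ((-34004)·134067 − 20143·(-227524))/12950792 = 3025208/1618849; q = (3123·(-227524) − 20143·(-34004))/12950792 = -3201860/1618849.

p = 1.8687, q = -1.9779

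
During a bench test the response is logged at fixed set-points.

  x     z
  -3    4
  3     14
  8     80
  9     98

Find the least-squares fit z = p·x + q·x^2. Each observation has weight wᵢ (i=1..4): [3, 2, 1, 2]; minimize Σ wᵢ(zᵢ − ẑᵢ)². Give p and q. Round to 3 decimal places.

The normal system AᵀWA·[p, q]ᵀ = AᵀWz is [[271, 1943]; [1943, 17623]]·[p, q]ᵀ = [2452, 21356]ᵀ.
Δ = 271·17623 − 1943² = 1000584.
p = (2452·17623 − 1943·21356)/1000584 = 71537/41691; q = (271·21356 − 1943·2452)/1000584 = 42635/41691.

p = 1.716, q = 1.023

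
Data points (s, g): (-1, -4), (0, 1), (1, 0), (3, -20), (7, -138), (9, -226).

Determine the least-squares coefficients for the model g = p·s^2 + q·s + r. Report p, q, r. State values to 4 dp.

p = -2.9745, q = 1.3654, r = 1.0773

Entries of MᵀM: Σs^2·s^2 = 9045, Σs^2·s = 1099, Σs^2 = 141, Σs·s = 141, Σs = 19, Σ1 = 6.
For Mᵀg: Σs^2·g = -25252, Σs·g = -3056, Σg = -387.
Solving the 3×3 system (Gaussian elimination) gives p = -33499/11262, q = 25629/18770, r = 30331/28155.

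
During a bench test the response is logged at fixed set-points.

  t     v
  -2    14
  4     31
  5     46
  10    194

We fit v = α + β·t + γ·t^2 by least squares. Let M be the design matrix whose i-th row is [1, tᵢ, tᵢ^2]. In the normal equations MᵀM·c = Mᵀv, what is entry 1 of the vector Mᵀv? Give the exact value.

285

Entry 1 ↔ basis 1, so (Mᵀv)_{1} = Σᵢ vᵢ = (1)·(14) + (1)·(31) + (1)·(46) + (1)·(194) = 285.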